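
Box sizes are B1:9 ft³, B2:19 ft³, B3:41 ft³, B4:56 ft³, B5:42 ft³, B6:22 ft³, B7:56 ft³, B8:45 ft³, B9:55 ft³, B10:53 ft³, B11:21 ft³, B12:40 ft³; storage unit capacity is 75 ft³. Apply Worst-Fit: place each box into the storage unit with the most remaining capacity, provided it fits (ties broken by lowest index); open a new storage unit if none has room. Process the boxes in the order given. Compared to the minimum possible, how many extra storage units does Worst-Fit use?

0

Worst-Fit: [9,19,41] [56] [42,22] [56] [45,21] [55] [53] [40] → 8 storage units.
8 boxes exceed 37.5 ft³ (half the capacity), and no two of those can share a storage unit, so at least 8 storage units are needed.
So 8 is already optimal.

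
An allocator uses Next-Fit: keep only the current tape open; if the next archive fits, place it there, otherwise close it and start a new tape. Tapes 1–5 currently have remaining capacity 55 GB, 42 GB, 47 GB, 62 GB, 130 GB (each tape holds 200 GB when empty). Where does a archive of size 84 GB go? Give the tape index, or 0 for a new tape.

5

Next-Fit only looks at tape 5, which has 130 GB free.
84 GB fits there.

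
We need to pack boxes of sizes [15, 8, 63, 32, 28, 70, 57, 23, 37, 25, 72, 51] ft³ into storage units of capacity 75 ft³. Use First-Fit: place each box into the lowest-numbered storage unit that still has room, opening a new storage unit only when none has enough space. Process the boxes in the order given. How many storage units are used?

storage unit 1: place 15 ft³, 60 ft³ left
storage unit 1: place 8 ft³, 52 ft³ left
storage unit 2: place 63 ft³, 12 ft³ left
storage unit 1: place 32 ft³, 20 ft³ left
storage unit 3: place 28 ft³, 47 ft³ left
storage unit 4: place 70 ft³, 5 ft³ left
storage unit 5: place 57 ft³, 18 ft³ left
storage unit 3: place 23 ft³, 24 ft³ left
storage unit 6: place 37 ft³, 38 ft³ left
storage unit 6: place 25 ft³, 13 ft³ left
storage unit 7: place 72 ft³, 3 ft³ left
storage unit 8: place 51 ft³, 24 ft³ left
Final storage units: [15,8,32] [63] [28,23] [70] [57] [37,25] [72] [51].

8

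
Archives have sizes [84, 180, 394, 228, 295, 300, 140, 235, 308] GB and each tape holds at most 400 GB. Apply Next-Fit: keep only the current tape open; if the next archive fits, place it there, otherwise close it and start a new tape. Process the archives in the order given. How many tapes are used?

7 tapes

tape 1: place 84 GB, 316 GB left
tape 1: place 180 GB, 136 GB left
tape 2: place 394 GB, 6 GB left
tape 3: place 228 GB, 172 GB left
tape 4: place 295 GB, 105 GB left
tape 5: place 300 GB, 100 GB left
tape 6: place 140 GB, 260 GB left
tape 6: place 235 GB, 25 GB left
tape 7: place 308 GB, 92 GB left
Final tapes: [84,180] [394] [228] [295] [300] [140,235] [308].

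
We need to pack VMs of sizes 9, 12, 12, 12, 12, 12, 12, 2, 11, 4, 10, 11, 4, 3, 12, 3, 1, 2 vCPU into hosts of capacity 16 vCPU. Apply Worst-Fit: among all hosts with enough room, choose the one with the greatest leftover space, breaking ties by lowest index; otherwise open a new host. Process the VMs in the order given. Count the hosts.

Put 9 vCPU in host 1; 7 vCPU remain.
Put 12 vCPU in host 2; 4 vCPU remain.
Put 12 vCPU in host 3; 4 vCPU remain.
Put 12 vCPU in host 4; 4 vCPU remain.
Put 12 vCPU in host 5; 4 vCPU remain.
Put 12 vCPU in host 6; 4 vCPU remain.
Put 12 vCPU in host 7; 4 vCPU remain.
Put 2 vCPU in host 1; 5 vCPU remain.
Put 11 vCPU in host 8; 5 vCPU remain.
Put 4 vCPU in host 1; 1 vCPU remain.
Put 10 vCPU in host 9; 6 vCPU remain.
Put 11 vCPU in host 10; 5 vCPU remain.
Put 4 vCPU in host 9; 2 vCPU remain.
Put 3 vCPU in host 8; 2 vCPU remain.
Put 12 vCPU in host 11; 4 vCPU remain.
Put 3 vCPU in host 10; 2 vCPU remain.
Put 1 vCPU in host 2; 3 vCPU remain.
Put 2 vCPU in host 3; 2 vCPU remain.

11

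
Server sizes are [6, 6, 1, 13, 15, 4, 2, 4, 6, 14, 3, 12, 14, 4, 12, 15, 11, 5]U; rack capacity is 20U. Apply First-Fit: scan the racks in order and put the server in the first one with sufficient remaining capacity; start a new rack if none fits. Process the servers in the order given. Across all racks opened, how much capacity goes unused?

Put 6U in rack 1; 14U remain.
Put 6U in rack 1; 8U remain.
Put 1U in rack 1; 7U remain.
Put 13U in rack 2; 7U remain.
Put 15U in rack 3; 5U remain.
Put 4U in rack 1; 3U remain.
Put 2U in rack 1; 1U remain.
Put 4U in rack 2; 3U remain.
Put 6U in rack 4; 14U remain.
Put 14U in rack 4; 0U remain.
Put 3U in rack 2; 0U remain.
Put 12U in rack 5; 8U remain.
Put 14U in rack 6; 6U remain.
Put 4U in rack 3; 1U remain.
Put 12U in rack 7; 8U remain.
Put 15U in rack 8; 5U remain.
Put 11U in rack 9; 9U remain.
Put 5U in rack 5; 3U remain.
9 racks × 20U = 180U; used 147U; unused 33U.

33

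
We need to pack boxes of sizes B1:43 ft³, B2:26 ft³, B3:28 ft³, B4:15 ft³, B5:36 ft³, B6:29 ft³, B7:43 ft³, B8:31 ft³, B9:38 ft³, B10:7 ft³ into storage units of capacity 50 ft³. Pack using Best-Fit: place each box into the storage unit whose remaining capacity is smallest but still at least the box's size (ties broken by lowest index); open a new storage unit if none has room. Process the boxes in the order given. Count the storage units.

storage unit 1: place B1 (43 ft³), 7 ft³ left
storage unit 2: place B2 (26 ft³), 24 ft³ left
storage unit 3: place B3 (28 ft³), 22 ft³ left
storage unit 3: place B4 (15 ft³), 7 ft³ left
storage unit 4: place B5 (36 ft³), 14 ft³ left
storage unit 5: place B6 (29 ft³), 21 ft³ left
storage unit 6: place B7 (43 ft³), 7 ft³ left
storage unit 7: place B8 (31 ft³), 19 ft³ left
storage unit 8: place B9 (38 ft³), 12 ft³ left
storage unit 1: place B10 (7 ft³), 0 ft³ left

8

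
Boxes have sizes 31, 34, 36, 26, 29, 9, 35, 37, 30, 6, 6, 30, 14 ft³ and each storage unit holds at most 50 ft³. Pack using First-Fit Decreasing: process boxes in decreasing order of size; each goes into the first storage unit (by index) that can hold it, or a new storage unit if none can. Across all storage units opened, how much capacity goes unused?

Sorted descending: 37, 36, 35, 34, 31, 30, 30, 29, 26, 14, 9, 6, 6.
storage unit 1: place 37 ft³, 13 ft³ left
storage unit 2: place 36 ft³, 14 ft³ left
storage unit 3: place 35 ft³, 15 ft³ left
storage unit 4: place 34 ft³, 16 ft³ left
storage unit 5: place 31 ft³, 19 ft³ left
storage unit 6: place 30 ft³, 20 ft³ left
storage unit 7: place 30 ft³, 20 ft³ left
storage unit 8: place 29 ft³, 21 ft³ left
storage unit 9: place 26 ft³, 24 ft³ left
storage unit 2: place 14 ft³, 0 ft³ left
storage unit 1: place 9 ft³, 4 ft³ left
storage unit 3: place 6 ft³, 9 ft³ left
storage unit 3: place 6 ft³, 3 ft³ left
9 storage units × 50 ft³ = 450 ft³; used 323 ft³; unused 127 ft³.

127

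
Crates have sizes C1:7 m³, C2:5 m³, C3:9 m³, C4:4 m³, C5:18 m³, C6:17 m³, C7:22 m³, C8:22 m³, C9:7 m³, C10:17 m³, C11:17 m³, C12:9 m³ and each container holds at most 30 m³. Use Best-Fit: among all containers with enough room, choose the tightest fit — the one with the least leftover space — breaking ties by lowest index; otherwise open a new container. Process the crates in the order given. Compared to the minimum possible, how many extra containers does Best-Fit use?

1

Best-Fit: [7,5,9,4] [18,9] [17] [22,7] [22] [17] [17] → 7 containers.
Total size 154 m³; any packing needs at least ⌈154/30⌉ = 6 containers.
An optimal packing achieves that bound: [22,7] [22,7] [18,9] [17,9,4] [17,5] [17] → 6 containers.
Excess: 7 − 6 = 1.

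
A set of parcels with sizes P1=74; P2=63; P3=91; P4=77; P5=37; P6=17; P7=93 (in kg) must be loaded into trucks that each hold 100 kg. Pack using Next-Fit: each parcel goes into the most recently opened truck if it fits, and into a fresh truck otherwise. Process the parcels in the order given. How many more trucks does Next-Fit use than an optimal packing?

Next-Fit: [74] [63] [91] [77] [37,17] [93] → 6 trucks.
Total size 452 kg; any packing needs at least ⌈452/100⌉ = 5 trucks.
An optimal packing achieves that bound: [93] [91] [77,17] [74] [63,37] → 5 trucks.
Excess: 6 − 5 = 1.

1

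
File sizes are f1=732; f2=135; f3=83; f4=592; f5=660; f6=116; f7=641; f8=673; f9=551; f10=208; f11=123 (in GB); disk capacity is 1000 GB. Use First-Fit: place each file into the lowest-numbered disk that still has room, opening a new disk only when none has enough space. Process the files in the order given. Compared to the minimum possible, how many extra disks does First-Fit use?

0

First-Fit: [732,135,83] [592,116,208] [660,123] [641] [673] [551] → 6 disks.
6 files exceed 500 GB (half the capacity), and no two of those can share a disk, so at least 6 disks are needed.
So 6 is already optimal.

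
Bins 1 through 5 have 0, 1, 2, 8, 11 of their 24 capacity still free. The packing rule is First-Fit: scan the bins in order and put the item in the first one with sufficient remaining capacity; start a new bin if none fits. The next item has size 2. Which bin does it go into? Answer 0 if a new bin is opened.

3

Bins with room: bin 3 (2), bin 4 (8), bin 5 (11).
The first with room is bin 3.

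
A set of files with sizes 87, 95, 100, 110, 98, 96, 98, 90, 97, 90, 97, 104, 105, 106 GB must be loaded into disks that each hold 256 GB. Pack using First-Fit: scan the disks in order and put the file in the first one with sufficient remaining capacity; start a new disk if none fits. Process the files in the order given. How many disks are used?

7

87 GB → disk 1 (remaining 169 GB)
95 GB → disk 1 (remaining 74 GB)
100 GB → disk 2 (remaining 156 GB)
110 GB → disk 2 (remaining 46 GB)
98 GB → disk 3 (remaining 158 GB)
96 GB → disk 3 (remaining 62 GB)
98 GB → disk 4 (remaining 158 GB)
90 GB → disk 4 (remaining 68 GB)
97 GB → disk 5 (remaining 159 GB)
90 GB → disk 5 (remaining 69 GB)
97 GB → disk 6 (remaining 159 GB)
104 GB → disk 6 (remaining 55 GB)
105 GB → disk 7 (remaining 151 GB)
106 GB → disk 7 (remaining 45 GB)
Final disks: [87,95] [100,110] [98,96] [98,90] [97,90] [97,104] [105,106].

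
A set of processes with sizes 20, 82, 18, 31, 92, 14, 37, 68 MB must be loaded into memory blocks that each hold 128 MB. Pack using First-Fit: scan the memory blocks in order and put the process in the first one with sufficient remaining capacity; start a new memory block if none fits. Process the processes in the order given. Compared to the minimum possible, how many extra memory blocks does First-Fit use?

First-Fit: [20,82,18] [31,92] [14,37,68] → 3 memory blocks.
Total size 362 MB; any packing needs at least ⌈362/128⌉ = 3 memory blocks.
So 3 is already optimal.

0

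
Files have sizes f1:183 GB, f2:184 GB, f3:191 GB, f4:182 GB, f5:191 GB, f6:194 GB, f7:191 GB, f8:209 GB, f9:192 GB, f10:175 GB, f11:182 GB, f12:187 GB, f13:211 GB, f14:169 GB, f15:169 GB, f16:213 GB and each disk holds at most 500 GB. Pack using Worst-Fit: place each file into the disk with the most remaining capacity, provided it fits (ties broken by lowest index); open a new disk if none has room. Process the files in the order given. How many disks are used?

8 disks

disk 1: place f1 (183 GB), 317 GB left
disk 1: place f2 (184 GB), 133 GB left
disk 2: place f3 (191 GB), 309 GB left
disk 2: place f4 (182 GB), 127 GB left
disk 3: place f5 (191 GB), 309 GB left
disk 3: place f6 (194 GB), 115 GB left
disk 4: place f7 (191 GB), 309 GB left
disk 4: place f8 (209 GB), 100 GB left
disk 5: place f9 (192 GB), 308 GB left
disk 5: place f10 (175 GB), 133 GB left
disk 6: place f11 (182 GB), 318 GB left
disk 6: place f12 (187 GB), 131 GB left
disk 7: place f13 (211 GB), 289 GB left
disk 7: place f14 (169 GB), 120 GB left
disk 8: place f15 (169 GB), 331 GB left
disk 8: place f16 (213 GB), 118 GB left
Final disks: [183,184] [191,182] [191,194] [191,209] [192,175] [182,187] [211,169] [169,213].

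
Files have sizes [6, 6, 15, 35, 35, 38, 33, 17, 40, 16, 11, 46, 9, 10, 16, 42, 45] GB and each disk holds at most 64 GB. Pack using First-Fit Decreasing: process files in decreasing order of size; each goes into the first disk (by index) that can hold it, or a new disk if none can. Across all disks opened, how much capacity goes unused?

Sorted descending: 46, 45, 42, 40, 38, 35, 35, 33, 17, 16, 16, 15, 11, 10, 9, 6, 6.
46 GB → disk 1 (remaining 18 GB)
45 GB → disk 2 (remaining 19 GB)
42 GB → disk 3 (remaining 22 GB)
40 GB → disk 4 (remaining 24 GB)
38 GB → disk 5 (remaining 26 GB)
35 GB → disk 6 (remaining 29 GB)
35 GB → disk 7 (remaining 29 GB)
33 GB → disk 8 (remaining 31 GB)
17 GB → disk 1 (remaining 1 GB)
16 GB → disk 2 (remaining 3 GB)
16 GB → disk 3 (remaining 6 GB)
15 GB → disk 4 (remaining 9 GB)
11 GB → disk 5 (remaining 15 GB)
10 GB → disk 5 (remaining 5 GB)
9 GB → disk 4 (remaining 0 GB)
6 GB → disk 3 (remaining 0 GB)
6 GB → disk 6 (remaining 23 GB)
8 disks × 64 GB = 512 GB; used 420 GB; unused 92 GB.

92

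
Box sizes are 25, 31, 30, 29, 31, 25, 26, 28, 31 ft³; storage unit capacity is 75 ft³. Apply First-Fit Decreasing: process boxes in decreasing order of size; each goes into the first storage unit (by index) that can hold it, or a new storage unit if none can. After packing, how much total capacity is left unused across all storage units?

Sorted descending: 31, 31, 31, 30, 29, 28, 26, 25, 25.
31 ft³ → storage unit 1 (remaining 44 ft³)
31 ft³ → storage unit 1 (remaining 13 ft³)
31 ft³ → storage unit 2 (remaining 44 ft³)
30 ft³ → storage unit 2 (remaining 14 ft³)
29 ft³ → storage unit 3 (remaining 46 ft³)
28 ft³ → storage unit 3 (remaining 18 ft³)
26 ft³ → storage unit 4 (remaining 49 ft³)
25 ft³ → storage unit 4 (remaining 24 ft³)
25 ft³ → storage unit 5 (remaining 50 ft³)
5 storage units × 75 ft³ = 375 ft³; used 256 ft³; unused 119 ft³.

119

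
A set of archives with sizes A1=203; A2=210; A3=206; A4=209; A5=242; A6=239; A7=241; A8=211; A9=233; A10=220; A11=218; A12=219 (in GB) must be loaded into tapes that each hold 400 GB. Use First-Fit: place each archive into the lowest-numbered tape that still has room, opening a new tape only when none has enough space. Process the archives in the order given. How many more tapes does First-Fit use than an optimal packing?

0

First-Fit: [203] [210] [206] [209] [242] [239] [241] [211] [233] [220] [218] [219] → 12 tapes.
12 archives exceed 200 GB (half the capacity), and no two of those can share a tape, so at least 12 tapes are needed.
So 12 is already optimal.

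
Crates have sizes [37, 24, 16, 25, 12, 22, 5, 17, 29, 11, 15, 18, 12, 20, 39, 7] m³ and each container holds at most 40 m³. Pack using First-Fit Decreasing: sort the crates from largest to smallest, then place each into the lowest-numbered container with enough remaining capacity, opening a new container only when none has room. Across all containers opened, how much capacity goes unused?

11

Sorted descending: 39, 37, 29, 25, 24, 22, 20, 18, 17, 16, 15, 12, 12, 11, 7, 5.
Put 39 m³ in container 1; 1 m³ remain.
Put 37 m³ in container 2; 3 m³ remain.
Put 29 m³ in container 3; 11 m³ remain.
Put 25 m³ in container 4; 15 m³ remain.
Put 24 m³ in container 5; 16 m³ remain.
Put 22 m³ in container 6; 18 m³ remain.
Put 20 m³ in container 7; 20 m³ remain.
Put 18 m³ in container 6; 0 m³ remain.
Put 17 m³ in container 7; 3 m³ remain.
Put 16 m³ in container 5; 0 m³ remain.
Put 15 m³ in container 4; 0 m³ remain.
Put 12 m³ in container 8; 28 m³ remain.
Put 12 m³ in container 8; 16 m³ remain.
Put 11 m³ in container 3; 0 m³ remain.
Put 7 m³ in container 8; 9 m³ remain.
Put 5 m³ in container 8; 4 m³ remain.
8 containers × 40 m³ = 320 m³; used 309 m³; unused 11 m³.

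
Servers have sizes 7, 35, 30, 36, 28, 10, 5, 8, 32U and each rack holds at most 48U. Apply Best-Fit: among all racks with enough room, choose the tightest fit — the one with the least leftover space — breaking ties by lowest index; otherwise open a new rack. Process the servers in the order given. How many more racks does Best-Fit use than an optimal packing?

Best-Fit: [7,35,5] [30,8] [36,10] [28] [32] → 5 racks.
5 servers exceed 24U (half the capacity), and no two of those can share a rack, so at least 5 racks are needed.
So 5 is already optimal.

0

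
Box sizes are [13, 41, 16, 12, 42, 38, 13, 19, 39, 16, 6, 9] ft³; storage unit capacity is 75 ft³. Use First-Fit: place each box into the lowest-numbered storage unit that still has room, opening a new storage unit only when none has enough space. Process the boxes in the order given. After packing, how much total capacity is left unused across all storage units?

Put 13 ft³ in storage unit 1; 62 ft³ remain.
Put 41 ft³ in storage unit 1; 21 ft³ remain.
Put 16 ft³ in storage unit 1; 5 ft³ remain.
Put 12 ft³ in storage unit 2; 63 ft³ remain.
Put 42 ft³ in storage unit 2; 21 ft³ remain.
Put 38 ft³ in storage unit 3; 37 ft³ remain.
Put 13 ft³ in storage unit 2; 8 ft³ remain.
Put 19 ft³ in storage unit 3; 18 ft³ remain.
Put 39 ft³ in storage unit 4; 36 ft³ remain.
Put 16 ft³ in storage unit 3; 2 ft³ remain.
Put 6 ft³ in storage unit 2; 2 ft³ remain.
Put 9 ft³ in storage unit 4; 27 ft³ remain.
4 storage units × 75 ft³ = 300 ft³; used 264 ft³; unused 36 ft³.

36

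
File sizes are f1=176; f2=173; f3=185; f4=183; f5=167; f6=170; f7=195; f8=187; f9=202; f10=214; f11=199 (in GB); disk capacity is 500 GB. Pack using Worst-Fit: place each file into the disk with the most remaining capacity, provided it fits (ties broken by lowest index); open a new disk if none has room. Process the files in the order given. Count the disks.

f1 (176 GB) → disk 1 (remaining 324 GB)
f2 (173 GB) → disk 1 (remaining 151 GB)
f3 (185 GB) → disk 2 (remaining 315 GB)
f4 (183 GB) → disk 2 (remaining 132 GB)
f5 (167 GB) → disk 3 (remaining 333 GB)
f6 (170 GB) → disk 3 (remaining 163 GB)
f7 (195 GB) → disk 4 (remaining 305 GB)
f8 (187 GB) → disk 4 (remaining 118 GB)
f9 (202 GB) → disk 5 (remaining 298 GB)
f10 (214 GB) → disk 5 (remaining 84 GB)
f11 (199 GB) → disk 6 (remaining 301 GB)

6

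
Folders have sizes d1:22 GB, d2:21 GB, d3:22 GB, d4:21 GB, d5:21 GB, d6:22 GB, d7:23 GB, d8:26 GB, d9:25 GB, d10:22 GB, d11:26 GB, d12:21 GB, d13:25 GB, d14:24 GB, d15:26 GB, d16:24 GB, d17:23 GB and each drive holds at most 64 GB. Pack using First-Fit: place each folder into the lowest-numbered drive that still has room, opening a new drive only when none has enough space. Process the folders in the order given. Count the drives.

drive 1: place d1 (22 GB), 42 GB left
drive 1: place d2 (21 GB), 21 GB left
drive 2: place d3 (22 GB), 42 GB left
drive 1: place d4 (21 GB), 0 GB left
drive 2: place d5 (21 GB), 21 GB left
drive 3: place d6 (22 GB), 42 GB left
drive 3: place d7 (23 GB), 19 GB left
drive 4: place d8 (26 GB), 38 GB left
drive 4: place d9 (25 GB), 13 GB left
drive 5: place d10 (22 GB), 42 GB left
drive 5: place d11 (26 GB), 16 GB left
drive 2: place d12 (21 GB), 0 GB left
drive 6: place d13 (25 GB), 39 GB left
drive 6: place d14 (24 GB), 15 GB left
drive 7: place d15 (26 GB), 38 GB left
drive 7: place d16 (24 GB), 14 GB left
drive 8: place d17 (23 GB), 41 GB left
Final drives: [22,21,21] [22,21,21] [22,23] [26,25] [22,26] [25,24] [26,24] [23].

8 drives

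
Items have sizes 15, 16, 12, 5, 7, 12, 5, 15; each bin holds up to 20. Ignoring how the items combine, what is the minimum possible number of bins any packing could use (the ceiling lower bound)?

Total size = 15 + 16 + 12 + 5 + 7 + 12 + 5 + 15 = 87.
⌈87 / 20⌉ = 5.

5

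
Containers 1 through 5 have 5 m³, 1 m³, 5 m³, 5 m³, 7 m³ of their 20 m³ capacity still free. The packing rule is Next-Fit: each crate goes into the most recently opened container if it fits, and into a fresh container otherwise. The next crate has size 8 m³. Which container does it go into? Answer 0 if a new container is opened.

Next-Fit only looks at container 5, which has 7 m³ free.
8 m³ does not fit, so a new container is opened.

0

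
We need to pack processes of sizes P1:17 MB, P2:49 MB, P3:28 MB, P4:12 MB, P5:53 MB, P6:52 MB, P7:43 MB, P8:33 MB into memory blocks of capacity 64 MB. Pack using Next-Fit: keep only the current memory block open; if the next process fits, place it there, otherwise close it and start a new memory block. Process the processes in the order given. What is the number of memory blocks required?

7 memory blocks

memory block 1: place P1 (17 MB), 47 MB left
memory block 2: place P2 (49 MB), 15 MB left
memory block 3: place P3 (28 MB), 36 MB left
memory block 3: place P4 (12 MB), 24 MB left
memory block 4: place P5 (53 MB), 11 MB left
memory block 5: place P6 (52 MB), 12 MB left
memory block 6: place P7 (43 MB), 21 MB left
memory block 7: place P8 (33 MB), 31 MB left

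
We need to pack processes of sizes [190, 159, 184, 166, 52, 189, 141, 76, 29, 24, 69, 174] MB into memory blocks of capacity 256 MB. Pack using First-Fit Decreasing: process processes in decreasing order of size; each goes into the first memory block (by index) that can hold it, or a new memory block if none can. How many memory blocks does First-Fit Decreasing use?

Sorted descending: 190, 189, 184, 174, 166, 159, 141, 76, 69, 52, 29, 24.
190 MB → memory block 1 (remaining 66 MB)
189 MB → memory block 2 (remaining 67 MB)
184 MB → memory block 3 (remaining 72 MB)
174 MB → memory block 4 (remaining 82 MB)
166 MB → memory block 5 (remaining 90 MB)
159 MB → memory block 6 (remaining 97 MB)
141 MB → memory block 7 (remaining 115 MB)
76 MB → memory block 4 (remaining 6 MB)
69 MB → memory block 3 (remaining 3 MB)
52 MB → memory block 1 (remaining 14 MB)
29 MB → memory block 2 (remaining 38 MB)
24 MB → memory block 2 (remaining 14 MB)
Final memory blocks: [190,52] [189,29,24] [184,69] [174,76] [166] [159] [141].

7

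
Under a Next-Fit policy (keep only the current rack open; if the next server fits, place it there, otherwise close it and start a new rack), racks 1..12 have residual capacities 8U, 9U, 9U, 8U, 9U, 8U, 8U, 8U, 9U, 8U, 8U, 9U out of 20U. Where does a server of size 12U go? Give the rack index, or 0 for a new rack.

Next-Fit only looks at rack 12, which has 9U free.
12U does not fit, so a new rack is opened.

0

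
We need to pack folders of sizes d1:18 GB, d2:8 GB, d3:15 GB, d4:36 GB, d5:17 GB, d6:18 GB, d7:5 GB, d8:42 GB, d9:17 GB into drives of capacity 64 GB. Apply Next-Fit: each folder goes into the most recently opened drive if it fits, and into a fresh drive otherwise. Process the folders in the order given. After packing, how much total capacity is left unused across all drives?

80

Put d1 (18 GB) in drive 1; 46 GB remain.
Put d2 (8 GB) in drive 1; 38 GB remain.
Put d3 (15 GB) in drive 1; 23 GB remain.
Put d4 (36 GB) in drive 2; 28 GB remain.
Put d5 (17 GB) in drive 2; 11 GB remain.
Put d6 (18 GB) in drive 3; 46 GB remain.
Put d7 (5 GB) in drive 3; 41 GB remain.
Put d8 (42 GB) in drive 4; 22 GB remain.
Put d9 (17 GB) in drive 4; 5 GB remain.
4 drives × 64 GB = 256 GB; used 176 GB; unused 80 GB.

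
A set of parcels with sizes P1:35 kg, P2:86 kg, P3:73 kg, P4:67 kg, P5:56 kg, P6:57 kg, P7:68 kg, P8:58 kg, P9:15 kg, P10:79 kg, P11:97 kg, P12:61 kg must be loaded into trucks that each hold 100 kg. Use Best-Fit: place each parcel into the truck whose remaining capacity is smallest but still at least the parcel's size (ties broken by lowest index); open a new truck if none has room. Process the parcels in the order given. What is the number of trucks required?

10 trucks

truck 1: place P1 (35 kg), 65 kg left
truck 2: place P2 (86 kg), 14 kg left
truck 3: place P3 (73 kg), 27 kg left
truck 4: place P4 (67 kg), 33 kg left
truck 1: place P5 (56 kg), 9 kg left
truck 5: place P6 (57 kg), 43 kg left
truck 6: place P7 (68 kg), 32 kg left
truck 7: place P8 (58 kg), 42 kg left
truck 3: place P9 (15 kg), 12 kg left
truck 8: place P10 (79 kg), 21 kg left
truck 9: place P11 (97 kg), 3 kg left
truck 10: place P12 (61 kg), 39 kg left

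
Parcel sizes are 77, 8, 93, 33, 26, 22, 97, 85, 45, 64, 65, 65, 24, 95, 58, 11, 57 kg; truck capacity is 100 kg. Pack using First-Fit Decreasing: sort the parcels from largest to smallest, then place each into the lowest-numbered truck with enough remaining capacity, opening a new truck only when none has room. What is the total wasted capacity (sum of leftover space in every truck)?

175

Sorted descending: 97, 95, 93, 85, 77, 65, 65, 64, 58, 57, 45, 33, 26, 24, 22, 11, 8.
97 kg → truck 1 (remaining 3 kg)
95 kg → truck 2 (remaining 5 kg)
93 kg → truck 3 (remaining 7 kg)
85 kg → truck 4 (remaining 15 kg)
77 kg → truck 5 (remaining 23 kg)
65 kg → truck 6 (remaining 35 kg)
65 kg → truck 7 (remaining 35 kg)
64 kg → truck 8 (remaining 36 kg)
58 kg → truck 9 (remaining 42 kg)
57 kg → truck 10 (remaining 43 kg)
45 kg → truck 11 (remaining 55 kg)
33 kg → truck 6 (remaining 2 kg)
26 kg → truck 7 (remaining 9 kg)
24 kg → truck 8 (remaining 12 kg)
22 kg → truck 5 (remaining 1 kg)
11 kg → truck 4 (remaining 4 kg)
8 kg → truck 7 (remaining 1 kg)
11 trucks × 100 kg = 1100 kg; used 925 kg; unused 175 kg.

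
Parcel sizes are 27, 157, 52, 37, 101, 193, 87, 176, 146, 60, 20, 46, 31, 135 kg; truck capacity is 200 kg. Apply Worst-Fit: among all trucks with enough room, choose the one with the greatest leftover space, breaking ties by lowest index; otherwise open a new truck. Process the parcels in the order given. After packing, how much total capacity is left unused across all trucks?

27 kg → truck 1 (remaining 173 kg)
157 kg → truck 1 (remaining 16 kg)
52 kg → truck 2 (remaining 148 kg)
37 kg → truck 2 (remaining 111 kg)
101 kg → truck 2 (remaining 10 kg)
193 kg → truck 3 (remaining 7 kg)
87 kg → truck 4 (remaining 113 kg)
176 kg → truck 5 (remaining 24 kg)
146 kg → truck 6 (remaining 54 kg)
60 kg → truck 4 (remaining 53 kg)
20 kg → truck 6 (remaining 34 kg)
46 kg → truck 4 (remaining 7 kg)
31 kg → truck 6 (remaining 3 kg)
135 kg → truck 7 (remaining 65 kg)
7 trucks × 200 kg = 1400 kg; used 1268 kg; unused 132 kg.

132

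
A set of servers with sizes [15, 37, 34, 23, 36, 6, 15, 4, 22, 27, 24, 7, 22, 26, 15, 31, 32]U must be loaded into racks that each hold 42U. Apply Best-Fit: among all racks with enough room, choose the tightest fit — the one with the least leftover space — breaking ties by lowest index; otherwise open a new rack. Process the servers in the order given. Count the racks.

15U → rack 1 (remaining 27U)
37U → rack 2 (remaining 5U)
34U → rack 3 (remaining 8U)
23U → rack 1 (remaining 4U)
36U → rack 4 (remaining 6U)
6U → rack 4 (remaining 0U)
15U → rack 5 (remaining 27U)
4U → rack 1 (remaining 0U)
22U → rack 5 (remaining 5U)
27U → rack 6 (remaining 15U)
24U → rack 7 (remaining 18U)
7U → rack 3 (remaining 1U)
22U → rack 8 (remaining 20U)
26U → rack 9 (remaining 16U)
15U → rack 6 (remaining 0U)
31U → rack 10 (remaining 11U)
32U → rack 11 (remaining 10U)
Final racks: [15,23,4] [37] [34,7] [36,6] [15,22] [27,15] [24] [22] [26] [31] [32].

11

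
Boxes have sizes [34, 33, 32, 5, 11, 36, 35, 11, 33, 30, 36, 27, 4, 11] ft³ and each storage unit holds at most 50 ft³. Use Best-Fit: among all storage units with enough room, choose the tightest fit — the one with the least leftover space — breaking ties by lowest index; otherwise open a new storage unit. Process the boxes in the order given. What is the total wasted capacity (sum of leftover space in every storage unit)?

34 ft³ → storage unit 1 (remaining 16 ft³)
33 ft³ → storage unit 2 (remaining 17 ft³)
32 ft³ → storage unit 3 (remaining 18 ft³)
5 ft³ → storage unit 1 (remaining 11 ft³)
11 ft³ → storage unit 1 (remaining 0 ft³)
36 ft³ → storage unit 4 (remaining 14 ft³)
35 ft³ → storage unit 5 (remaining 15 ft³)
11 ft³ → storage unit 4 (remaining 3 ft³)
33 ft³ → storage unit 6 (remaining 17 ft³)
30 ft³ → storage unit 7 (remaining 20 ft³)
36 ft³ → storage unit 8 (remaining 14 ft³)
27 ft³ → storage unit 9 (remaining 23 ft³)
4 ft³ → storage unit 8 (remaining 10 ft³)
11 ft³ → storage unit 5 (remaining 4 ft³)
9 storage units × 50 ft³ = 450 ft³; used 338 ft³; unused 112 ft³.

112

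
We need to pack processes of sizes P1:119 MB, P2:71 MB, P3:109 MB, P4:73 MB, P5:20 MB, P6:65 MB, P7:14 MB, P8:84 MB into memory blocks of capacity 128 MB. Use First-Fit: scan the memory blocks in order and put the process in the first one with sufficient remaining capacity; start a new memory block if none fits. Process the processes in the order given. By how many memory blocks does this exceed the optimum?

0

First-Fit: [119] [71,20,14] [109] [73] [65] [84] → 6 memory blocks.
6 processes exceed 64 MB (half the capacity), and no two of those can share a memory block, so at least 6 memory blocks are needed.
So 6 is already optimal.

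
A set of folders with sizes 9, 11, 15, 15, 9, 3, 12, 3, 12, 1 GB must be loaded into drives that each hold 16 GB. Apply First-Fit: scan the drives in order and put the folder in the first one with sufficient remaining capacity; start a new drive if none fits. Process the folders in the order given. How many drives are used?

9 GB → drive 1 (remaining 7 GB)
11 GB → drive 2 (remaining 5 GB)
15 GB → drive 3 (remaining 1 GB)
15 GB → drive 4 (remaining 1 GB)
9 GB → drive 5 (remaining 7 GB)
3 GB → drive 1 (remaining 4 GB)
12 GB → drive 6 (remaining 4 GB)
3 GB → drive 1 (remaining 1 GB)
12 GB → drive 7 (remaining 4 GB)
1 GB → drive 1 (remaining 0 GB)
Final drives: [9,3,3,1] [11] [15] [15] [9] [12] [12].

7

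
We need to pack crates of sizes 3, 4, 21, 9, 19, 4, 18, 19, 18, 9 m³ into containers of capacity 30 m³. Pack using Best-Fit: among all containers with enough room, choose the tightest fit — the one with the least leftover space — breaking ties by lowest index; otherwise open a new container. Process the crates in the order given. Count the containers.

5

3 m³ → container 1 (remaining 27 m³)
4 m³ → container 1 (remaining 23 m³)
21 m³ → container 1 (remaining 2 m³)
9 m³ → container 2 (remaining 21 m³)
19 m³ → container 2 (remaining 2 m³)
4 m³ → container 3 (remaining 26 m³)
18 m³ → container 3 (remaining 8 m³)
19 m³ → container 4 (remaining 11 m³)
18 m³ → container 5 (remaining 12 m³)
9 m³ → container 4 (remaining 2 m³)
Final containers: [3,4,21] [9,19] [4,18] [19,9] [18].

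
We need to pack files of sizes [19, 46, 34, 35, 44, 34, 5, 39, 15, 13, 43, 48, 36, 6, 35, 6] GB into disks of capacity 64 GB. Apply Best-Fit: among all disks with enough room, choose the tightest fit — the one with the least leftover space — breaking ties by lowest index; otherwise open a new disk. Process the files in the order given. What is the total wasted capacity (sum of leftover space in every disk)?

182

disk 1: place 19 GB, 45 GB left
disk 2: place 46 GB, 18 GB left
disk 1: place 34 GB, 11 GB left
disk 3: place 35 GB, 29 GB left
disk 4: place 44 GB, 20 GB left
disk 5: place 34 GB, 30 GB left
disk 1: place 5 GB, 6 GB left
disk 6: place 39 GB, 25 GB left
disk 2: place 15 GB, 3 GB left
disk 4: place 13 GB, 7 GB left
disk 7: place 43 GB, 21 GB left
disk 8: place 48 GB, 16 GB left
disk 9: place 36 GB, 28 GB left
disk 1: place 6 GB, 0 GB left
disk 10: place 35 GB, 29 GB left
disk 4: place 6 GB, 1 GB left
10 disks × 64 GB = 640 GB; used 458 GB; unused 182 GB.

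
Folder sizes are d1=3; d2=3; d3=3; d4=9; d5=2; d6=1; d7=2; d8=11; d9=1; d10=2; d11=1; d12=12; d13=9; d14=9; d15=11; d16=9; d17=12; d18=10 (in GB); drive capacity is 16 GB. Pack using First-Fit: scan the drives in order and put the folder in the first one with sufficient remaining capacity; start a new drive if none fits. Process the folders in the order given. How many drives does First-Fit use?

d1 (3 GB) → drive 1 (remaining 13 GB)
d2 (3 GB) → drive 1 (remaining 10 GB)
d3 (3 GB) → drive 1 (remaining 7 GB)
d4 (9 GB) → drive 2 (remaining 7 GB)
d5 (2 GB) → drive 1 (remaining 5 GB)
d6 (1 GB) → drive 1 (remaining 4 GB)
d7 (2 GB) → drive 1 (remaining 2 GB)
d8 (11 GB) → drive 3 (remaining 5 GB)
d9 (1 GB) → drive 1 (remaining 1 GB)
d10 (2 GB) → drive 2 (remaining 5 GB)
d11 (1 GB) → drive 1 (remaining 0 GB)
d12 (12 GB) → drive 4 (remaining 4 GB)
d13 (9 GB) → drive 5 (remaining 7 GB)
d14 (9 GB) → drive 6 (remaining 7 GB)
d15 (11 GB) → drive 7 (remaining 5 GB)
d16 (9 GB) → drive 8 (remaining 7 GB)
d17 (12 GB) → drive 9 (remaining 4 GB)
d18 (10 GB) → drive 10 (remaining 6 GB)

10 drives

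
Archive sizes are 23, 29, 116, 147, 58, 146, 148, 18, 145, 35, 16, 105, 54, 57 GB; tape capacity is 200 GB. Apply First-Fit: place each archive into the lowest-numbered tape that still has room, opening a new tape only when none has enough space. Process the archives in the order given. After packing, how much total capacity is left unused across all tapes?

tape 1: place 23 GB, 177 GB left
tape 1: place 29 GB, 148 GB left
tape 1: place 116 GB, 32 GB left
tape 2: place 147 GB, 53 GB left
tape 3: place 58 GB, 142 GB left
tape 4: place 146 GB, 54 GB left
tape 5: place 148 GB, 52 GB left
tape 1: place 18 GB, 14 GB left
tape 6: place 145 GB, 55 GB left
tape 2: place 35 GB, 18 GB left
tape 2: place 16 GB, 2 GB left
tape 3: place 105 GB, 37 GB left
tape 4: place 54 GB, 0 GB left
tape 7: place 57 GB, 143 GB left
7 tapes × 200 GB = 1400 GB; used 1097 GB; unused 303 GB.

303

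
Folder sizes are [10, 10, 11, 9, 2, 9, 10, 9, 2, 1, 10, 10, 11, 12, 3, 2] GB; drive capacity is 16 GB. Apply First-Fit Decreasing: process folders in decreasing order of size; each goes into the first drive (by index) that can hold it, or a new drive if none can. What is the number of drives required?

Sorted descending: 12, 11, 11, 10, 10, 10, 10, 10, 9, 9, 9, 3, 2, 2, 2, 1.
12 GB → drive 1 (remaining 4 GB)
11 GB → drive 2 (remaining 5 GB)
11 GB → drive 3 (remaining 5 GB)
10 GB → drive 4 (remaining 6 GB)
10 GB → drive 5 (remaining 6 GB)
10 GB → drive 6 (remaining 6 GB)
10 GB → drive 7 (remaining 6 GB)
10 GB → drive 8 (remaining 6 GB)
9 GB → drive 9 (remaining 7 GB)
9 GB → drive 10 (remaining 7 GB)
9 GB → drive 11 (remaining 7 GB)
3 GB → drive 1 (remaining 1 GB)
2 GB → drive 2 (remaining 3 GB)
2 GB → drive 2 (remaining 1 GB)
2 GB → drive 3 (remaining 3 GB)
1 GB → drive 1 (remaining 0 GB)
Final drives: [12,3,1] [11,2,2] [11,2] [10] [10] [10] [10] [10] [9] [9] [9].

11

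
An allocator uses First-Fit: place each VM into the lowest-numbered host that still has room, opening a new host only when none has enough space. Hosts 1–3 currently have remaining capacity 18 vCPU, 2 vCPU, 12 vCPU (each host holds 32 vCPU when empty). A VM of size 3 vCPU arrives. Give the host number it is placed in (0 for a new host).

1

Hosts with room: host 1 (18 vCPU), host 3 (12 vCPU).
The first with room is host 1.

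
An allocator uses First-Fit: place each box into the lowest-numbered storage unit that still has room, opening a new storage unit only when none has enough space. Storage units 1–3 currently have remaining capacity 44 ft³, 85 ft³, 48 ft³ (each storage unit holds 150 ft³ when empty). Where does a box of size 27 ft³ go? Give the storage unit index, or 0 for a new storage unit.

Storage units with room: storage unit 1 (44 ft³), storage unit 2 (85 ft³), storage unit 3 (48 ft³).
The first with room is storage unit 1.

1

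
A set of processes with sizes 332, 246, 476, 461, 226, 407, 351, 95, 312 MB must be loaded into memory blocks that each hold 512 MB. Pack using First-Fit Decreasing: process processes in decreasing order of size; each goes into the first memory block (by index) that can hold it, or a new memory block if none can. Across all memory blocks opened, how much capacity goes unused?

Sorted descending: 476, 461, 407, 351, 332, 312, 246, 226, 95.
Put 476 MB in memory block 1; 36 MB remain.
Put 461 MB in memory block 2; 51 MB remain.
Put 407 MB in memory block 3; 105 MB remain.
Put 351 MB in memory block 4; 161 MB remain.
Put 332 MB in memory block 5; 180 MB remain.
Put 312 MB in memory block 6; 200 MB remain.
Put 246 MB in memory block 7; 266 MB remain.
Put 226 MB in memory block 7; 40 MB remain.
Put 95 MB in memory block 3; 10 MB remain.
7 memory blocks × 512 MB = 3584 MB; used 2906 MB; unused 678 MB.

678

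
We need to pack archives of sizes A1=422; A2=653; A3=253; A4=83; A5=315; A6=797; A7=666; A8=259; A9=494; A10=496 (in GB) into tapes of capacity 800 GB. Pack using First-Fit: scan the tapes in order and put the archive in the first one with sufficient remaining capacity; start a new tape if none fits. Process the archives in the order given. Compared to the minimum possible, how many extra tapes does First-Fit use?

1

First-Fit: [422,253,83] [653] [315,259] [797] [666] [494] [496] → 7 tapes.
Total size 4438 GB; any packing needs at least ⌈4438/800⌉ = 6 tapes.
An optimal packing achieves that bound: [797] [666,83] [653] [496,259] [494,253] [422,315] → 6 tapes.
Excess: 7 − 6 = 1.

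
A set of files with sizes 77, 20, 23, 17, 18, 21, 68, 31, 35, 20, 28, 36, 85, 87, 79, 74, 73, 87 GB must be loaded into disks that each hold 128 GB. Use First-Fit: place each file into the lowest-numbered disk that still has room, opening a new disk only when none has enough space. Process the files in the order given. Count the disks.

disk 1: place 77 GB, 51 GB left
disk 1: place 20 GB, 31 GB left
disk 1: place 23 GB, 8 GB left
disk 2: place 17 GB, 111 GB left
disk 2: place 18 GB, 93 GB left
disk 2: place 21 GB, 72 GB left
disk 2: place 68 GB, 4 GB left
disk 3: place 31 GB, 97 GB left
disk 3: place 35 GB, 62 GB left
disk 3: place 20 GB, 42 GB left
disk 3: place 28 GB, 14 GB left
disk 4: place 36 GB, 92 GB left
disk 4: place 85 GB, 7 GB left
disk 5: place 87 GB, 41 GB left
disk 6: place 79 GB, 49 GB left
disk 7: place 74 GB, 54 GB left
disk 8: place 73 GB, 55 GB left
disk 9: place 87 GB, 41 GB left

9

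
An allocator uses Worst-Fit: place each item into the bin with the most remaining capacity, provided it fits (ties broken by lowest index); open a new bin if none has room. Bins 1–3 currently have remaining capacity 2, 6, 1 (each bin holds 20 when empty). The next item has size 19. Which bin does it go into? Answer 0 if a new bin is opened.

0

No bin has ≥ 19 free, so a new bin is opened.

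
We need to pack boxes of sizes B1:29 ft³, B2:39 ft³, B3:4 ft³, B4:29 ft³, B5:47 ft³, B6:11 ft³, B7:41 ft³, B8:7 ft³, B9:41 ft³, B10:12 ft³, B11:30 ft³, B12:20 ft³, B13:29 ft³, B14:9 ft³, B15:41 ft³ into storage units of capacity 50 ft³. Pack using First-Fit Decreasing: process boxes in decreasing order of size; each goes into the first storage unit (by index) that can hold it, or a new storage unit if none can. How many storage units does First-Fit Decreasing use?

Sorted descending: 47, 41, 41, 41, 39, 30, 29, 29, 29, 20, 12, 11, 9, 7, 4.
Put 47 ft³ in storage unit 1; 3 ft³ remain.
Put 41 ft³ in storage unit 2; 9 ft³ remain.
Put 41 ft³ in storage unit 3; 9 ft³ remain.
Put 41 ft³ in storage unit 4; 9 ft³ remain.
Put 39 ft³ in storage unit 5; 11 ft³ remain.
Put 30 ft³ in storage unit 6; 20 ft³ remain.
Put 29 ft³ in storage unit 7; 21 ft³ remain.
Put 29 ft³ in storage unit 8; 21 ft³ remain.
Put 29 ft³ in storage unit 9; 21 ft³ remain.
Put 20 ft³ in storage unit 6; 0 ft³ remain.
Put 12 ft³ in storage unit 7; 9 ft³ remain.
Put 11 ft³ in storage unit 5; 0 ft³ remain.
Put 9 ft³ in storage unit 2; 0 ft³ remain.
Put 7 ft³ in storage unit 3; 2 ft³ remain.
Put 4 ft³ in storage unit 4; 5 ft³ remain.

9 storage units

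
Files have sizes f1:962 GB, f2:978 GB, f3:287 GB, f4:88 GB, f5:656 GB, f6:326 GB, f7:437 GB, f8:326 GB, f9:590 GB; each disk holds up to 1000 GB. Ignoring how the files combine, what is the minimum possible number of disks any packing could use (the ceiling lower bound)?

5

Total size = 962 + 978 + 287 + 88 + 656 + 326 + 437 + 326 + 590 = 4650 GB.
⌈4650 / 1000⌉ = 5.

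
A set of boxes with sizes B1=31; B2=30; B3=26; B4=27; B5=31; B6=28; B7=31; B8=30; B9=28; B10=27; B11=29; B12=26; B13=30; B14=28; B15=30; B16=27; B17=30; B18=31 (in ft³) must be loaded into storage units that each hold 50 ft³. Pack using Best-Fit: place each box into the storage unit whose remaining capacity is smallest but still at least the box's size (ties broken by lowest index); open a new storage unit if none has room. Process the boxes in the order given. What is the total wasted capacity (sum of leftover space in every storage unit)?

B1 (31 ft³) → storage unit 1 (remaining 19 ft³)
B2 (30 ft³) → storage unit 2 (remaining 20 ft³)
B3 (26 ft³) → storage unit 3 (remaining 24 ft³)
B4 (27 ft³) → storage unit 4 (remaining 23 ft³)
B5 (31 ft³) → storage unit 5 (remaining 19 ft³)
B6 (28 ft³) → storage unit 6 (remaining 22 ft³)
B7 (31 ft³) → storage unit 7 (remaining 19 ft³)
B8 (30 ft³) → storage unit 8 (remaining 20 ft³)
B9 (28 ft³) → storage unit 9 (remaining 22 ft³)
B10 (27 ft³) → storage unit 10 (remaining 23 ft³)
B11 (29 ft³) → storage unit 11 (remaining 21 ft³)
B12 (26 ft³) → storage unit 12 (remaining 24 ft³)
B13 (30 ft³) → storage unit 13 (remaining 20 ft³)
B14 (28 ft³) → storage unit 14 (remaining 22 ft³)
B15 (30 ft³) → storage unit 15 (remaining 20 ft³)
B16 (27 ft³) → storage unit 16 (remaining 23 ft³)
B17 (30 ft³) → storage unit 17 (remaining 20 ft³)
B18 (31 ft³) → storage unit 18 (remaining 19 ft³)
18 storage units × 50 ft³ = 900 ft³; used 520 ft³; unused 380 ft³.

380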